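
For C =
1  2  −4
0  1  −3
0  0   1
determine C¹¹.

[[1, 22, −374], [0, 1, −33], [0, 0, 1]]

C = I + N where N = [[0, 2, −4], [0, 0, −3], [0, 0, 0]] is strictly upper-triangular, so N³ = 0.
(I + N)¹¹ = I + 11·N + 55·N² = [[1, 22, −374], [0, 1, −33], [0, 0, 1]].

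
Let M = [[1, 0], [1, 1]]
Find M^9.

M = I + N where N = [[0, 0], [1, 0]] is strictly lower-triangular, so N^2 = 0.
(I + N)^9 = I + 9·N = [[1, 0], [9, 1]].

[[1, 0], [9, 1]]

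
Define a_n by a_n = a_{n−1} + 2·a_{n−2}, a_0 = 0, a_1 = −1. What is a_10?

With companion matrix A = [[1, 2], [1, 0]], [a_n, a_{n−1}]ᵀ = A·[a_{n−1}, a_{n−2}]ᵀ, so [a_10, a_9]ᵀ = A⁹·[a_1, a_0]ᵀ.
A⁹ = [[341, 342], [171, 170]], giving [a_10, a_9]ᵀ = [[−341], [−171]].

−341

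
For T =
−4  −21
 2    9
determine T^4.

[[−374, −1365], [130, 471]]

tr T = 5 and det T = 6, so the characteristic polynomial is λ² − (5)λ + (6) with roots 3 and 2.
Eigenvectors give P = [[−3, 7], [1, −2]] with P⁻¹ = [[2, 7], [1, 3]], and T = P·diag(3, 2)·P⁻¹.
Then T^4 = P·diag(81, 16)·P⁻¹ = [[−243, 112], [81, −32]] · [[2, 7], [1, 3]] = [[−374, −1365], [130, 471]].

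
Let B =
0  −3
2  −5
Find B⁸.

tr B = −5 and det B = 6, so the characteristic polynomial is λ² − (−5)λ + (6) with roots −2 and −3.
Eigenvectors give P = [[3, 1], [2, 1]] with P⁻¹ = [[1, −1], [−2, 3]], and B = P·diag(−2, −3)·P⁻¹.
Then B⁸ = P·diag(256, 6561)·P⁻¹ = [[768, 6561], [512, 6561]] · [[1, −1], [−2, 3]] = [[−12354, 18915], [−12610, 19171]].

[[−12354, 18915], [−12610, 19171]]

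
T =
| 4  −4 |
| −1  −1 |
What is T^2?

[[20, −12], [−3, 5]]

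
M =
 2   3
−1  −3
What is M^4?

M^2 = [[1, −3], [1, 6]]
M^3 = [[5, 12], [−4, −15]]
M^4 = [[−2, −21], [7, 33]]

[[−2, −21], [7, 33]]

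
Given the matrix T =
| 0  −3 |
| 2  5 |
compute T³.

tr T = 5 and det T = 6, so the characteristic polynomial is λ² − (5)λ + (6) with roots 2 and 3.
Eigenvectors give P = [[−3, 1], [2, −1]] with P⁻¹ = [[−1, −1], [−2, −3]], and T = P·diag(2, 3)·P⁻¹.
Then T³ = P·diag(8, 27)·P⁻¹ = [[−24, 27], [16, −27]] · [[−1, −1], [−2, −3]] = [[−30, −57], [38, 65]].

[[−30, −57], [38, 65]]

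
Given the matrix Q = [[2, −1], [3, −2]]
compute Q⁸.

[[1, 0], [0, 1]]

Q² = I (check: tr Q = 0 and det Q = −1), so Q⁸ = I since 8 is even.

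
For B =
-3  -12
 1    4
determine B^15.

[[-3, -12], [1, 4]]

B² = B (a projection; rank 1, trace 1), so B^15 = B.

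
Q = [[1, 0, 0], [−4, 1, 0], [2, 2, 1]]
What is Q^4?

Q = I + N where N = [[0, 0, 0], [−4, 0, 0], [2, 2, 0]] is strictly lower-triangular, so N^3 = 0.
(I + N)^4 = I + 4·N + 6·N^2 = [[1, 0, 0], [−16, 1, 0], [−40, 8, 1]].

[[1, 0, 0], [−16, 1, 0], [−40, 8, 1]]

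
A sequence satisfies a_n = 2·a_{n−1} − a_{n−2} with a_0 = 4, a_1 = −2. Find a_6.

−32

With companion matrix Q = [[2, −1], [1, 0]], [a_n, a_{n−1}]ᵀ = Q·[a_{n−1}, a_{n−2}]ᵀ, so [a_6, a_5]ᵀ = Q⁵·[a_1, a_0]ᵀ.
Q⁵ = [[6, −5], [5, −4]], giving [a_6, a_5]ᵀ = [[−32], [−26]].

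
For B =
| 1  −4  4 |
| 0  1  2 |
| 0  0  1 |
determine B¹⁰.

B = I + N where N = [[0, −4, 4], [0, 0, 2], [0, 0, 0]] is strictly upper-triangular, so N³ = 0.
(I + N)¹⁰ = I + 10·N + 45·N² = [[1, −40, −320], [0, 1, 20], [0, 0, 1]].

[[1, −40, −320], [0, 1, 20], [0, 0, 1]]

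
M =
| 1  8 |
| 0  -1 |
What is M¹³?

M² = I (check: tr M = 0 and det M = -1), so M¹³ = M since 13 is odd.

[[1, 8], [0, -1]]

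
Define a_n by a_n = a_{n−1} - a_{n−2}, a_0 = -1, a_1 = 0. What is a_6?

With companion matrix M = [[1, -1], [1, 0]], [a_n, a_{n−1}]ᵀ = M·[a_{n−1}, a_{n−2}]ᵀ, so [a_6, a_5]ᵀ = M^5·[a_1, a_0]ᵀ.
M^5 = [[0, 1], [-1, 1]], giving [a_6, a_5]ᵀ = [[-1], [-1]].

-1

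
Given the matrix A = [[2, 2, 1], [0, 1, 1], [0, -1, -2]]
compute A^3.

[[8, 11, 5], [0, 1, 2], [0, -2, -5]]

A^2 = [[4, 5, 2], [0, 0, -1], [0, 1, 3]]
A^3 = [[8, 11, 5], [0, 1, 2], [0, -2, -5]]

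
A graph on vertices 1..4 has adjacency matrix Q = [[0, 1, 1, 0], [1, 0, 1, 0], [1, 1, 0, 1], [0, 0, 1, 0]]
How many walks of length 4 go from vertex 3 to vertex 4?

2

The number of length-4 walks from vertex 3 to vertex 4 is entry (3,4) of Q^4, where Q is the adjacency matrix.
Q^2 = [[2, 1, 1, 1], [1, 2, 1, 1], [1, 1, 3, 0], [1, 1, 0, 1]]
Q^3 = [[2, 3, 4, 1], [3, 2, 4, 1], [4, 4, 2, 3], [1, 1, 3, 0]]
Q^4 = [[7, 6, 6, 4], [6, 7, 6, 4], [6, 6, 11, 2], [4, 4, 2, 3]]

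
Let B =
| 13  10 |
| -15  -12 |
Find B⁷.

[[6817, 4630], [-6945, -4758]]

tr B = 1 and det B = -6, so the characteristic polynomial is λ² − (1)λ + (-6) with roots 3 and -2.
Eigenvectors give P = [[-1, -2], [1, 3]] with P⁻¹ = [[-3, -2], [1, 1]], and B = P·diag(3, -2)·P⁻¹.
Then B⁷ = P·diag(2187, -128)·P⁻¹ = [[-2187, 256], [2187, -384]] · [[-3, -2], [1, 1]] = [[6817, 4630], [-6945, -4758]].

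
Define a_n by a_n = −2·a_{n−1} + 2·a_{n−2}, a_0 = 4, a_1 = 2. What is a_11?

−16960

With companion matrix M = [[−2, 2], [1, 0]], [a_n, a_{n−1}]ᵀ = M·[a_{n−1}, a_{n−2}]ᵀ, so [a_11, a_10]ᵀ = M^10·[a_1, a_0]ᵀ.
M^10 = [[18272, −13376], [−6688, 4896]], giving [a_11, a_10]ᵀ = [[−16960], [6208]].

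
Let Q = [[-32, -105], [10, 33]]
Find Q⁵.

tr Q = 1 and det Q = -6, so the characteristic polynomial is λ² − (1)λ + (-6) with roots 3 and -2.
Eigenvectors give P = [[-3, 7], [1, -2]] with P⁻¹ = [[2, 7], [1, 3]], and Q = P·diag(3, -2)·P⁻¹.
Then Q⁵ = P·diag(243, -32)·P⁻¹ = [[-729, -224], [243, 64]] · [[2, 7], [1, 3]] = [[-1682, -5775], [550, 1893]].

[[-1682, -5775], [550, 1893]]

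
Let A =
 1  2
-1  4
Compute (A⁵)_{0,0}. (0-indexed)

-179

tr A = 5 and det A = 6, so the characteristic polynomial is λ² − (5)λ + (6) with roots 2 and 3.
Eigenvectors give P = [[2, -1], [1, -1]] with P⁻¹ = [[1, -1], [1, -2]], and A = P·diag(2, 3)·P⁻¹.
Then A⁵ = P·diag(32, 243)·P⁻¹ = [[64, -243], [32, -243]] · [[1, -1], [1, -2]] = [[-179, 422], [-211, 454]].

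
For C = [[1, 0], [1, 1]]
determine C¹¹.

[[1, 0], [11, 1]]

C = I + N where N = [[0, 0], [1, 0]] is strictly lower-triangular, so N² = 0.
(I + N)¹¹ = I + 11·N = [[1, 0], [11, 1]].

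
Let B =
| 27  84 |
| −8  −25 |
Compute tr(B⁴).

tr B = 2 and det B = −3, so the characteristic polynomial is λ² − (2)λ + (−3) with roots 3 and −1.
Eigenvectors give P = [[7, 3], [−2, −1]] with P⁻¹ = [[1, 3], [−2, −7]], and B = P·diag(3, −1)·P⁻¹.
Then B⁴ = P·diag(81, 1)·P⁻¹ = [[567, 3], [−162, −1]] · [[1, 3], [−2, −7]] = [[561, 1680], [−160, −479]].

82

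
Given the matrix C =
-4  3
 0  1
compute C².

[[16, -9], [0, 1]]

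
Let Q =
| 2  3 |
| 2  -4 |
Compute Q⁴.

Q² = [[10, -6], [-4, 22]]
Q³ = [[8, 54], [36, -100]]
Q⁴ = [[124, -192], [-128, 508]]

[[124, -192], [-128, 508]]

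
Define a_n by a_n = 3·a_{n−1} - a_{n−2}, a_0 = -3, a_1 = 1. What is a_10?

With companion matrix B = [[3, -1], [1, 0]], [a_n, a_{n−1}]ᵀ = B·[a_{n−1}, a_{n−2}]ᵀ, so [a_10, a_9]ᵀ = B⁹·[a_1, a_0]ᵀ.
B⁹ = [[6765, -2584], [2584, -987]], giving [a_10, a_9]ᵀ = [[14517], [5545]].

14517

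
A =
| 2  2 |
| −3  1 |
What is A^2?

[[−2, 6], [−9, −5]]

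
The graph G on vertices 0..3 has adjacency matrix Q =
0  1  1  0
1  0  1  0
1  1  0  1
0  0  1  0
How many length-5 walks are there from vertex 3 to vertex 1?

6

The number of length-5 walks from vertex 3 to vertex 1 is entry (3,1) of Q^5, where Q is the adjacency matrix.
Q^2 = [[2, 1, 1, 1], [1, 2, 1, 1], [1, 1, 3, 0], [1, 1, 0, 1]]
Q^3 = [[2, 3, 4, 1], [3, 2, 4, 1], [4, 4, 2, 3], [1, 1, 3, 0]]
Q^4 = [[7, 6, 6, 4], [6, 7, 6, 4], [6, 6, 11, 2], [4, 4, 2, 3]]
Q^5 = [[12, 13, 17, 6], [13, 12, 17, 6], [17, 17, 14, 11], [6, 6, 11, 2]]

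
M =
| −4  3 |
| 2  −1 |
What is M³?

M² = [[22, −15], [−10, 7]]
M³ = [[−118, 81], [54, −37]]

[[−118, 81], [54, −37]]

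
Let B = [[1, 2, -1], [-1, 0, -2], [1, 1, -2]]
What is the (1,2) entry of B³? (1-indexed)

-7

B² = [[-2, 1, -3], [-3, -4, 5], [-2, 0, 1]]
B³ = [[-6, -7, 6], [6, -1, 1], [-1, -3, 0]]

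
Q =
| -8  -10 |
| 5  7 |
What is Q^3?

[[-62, -70], [35, 43]]

tr Q = -1 and det Q = -6, so the characteristic polynomial is λ² − (-1)λ + (-6) with roots 2 and -3.
Eigenvectors give P = [[-1, -2], [1, 1]] with P⁻¹ = [[1, 2], [-1, -1]], and Q = P·diag(2, -3)·P⁻¹.
Then Q^3 = P·diag(8, -27)·P⁻¹ = [[-8, 54], [8, -27]] · [[1, 2], [-1, -1]] = [[-62, -70], [35, 43]].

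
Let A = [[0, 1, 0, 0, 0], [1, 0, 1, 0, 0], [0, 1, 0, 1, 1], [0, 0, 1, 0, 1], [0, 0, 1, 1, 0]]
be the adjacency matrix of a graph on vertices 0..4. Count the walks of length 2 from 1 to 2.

The number of length-2 walks from vertex 1 to vertex 2 is entry (1,2) of A², where A is the adjacency matrix.
A² = [[1, 0, 1, 0, 0], [0, 2, 0, 1, 1], [1, 0, 3, 1, 1], [0, 1, 1, 2, 1], [0, 1, 1, 1, 2]]

0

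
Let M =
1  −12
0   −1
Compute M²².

[[1, 0], [0, 1]]

M² = I (check: tr M = 0 and det M = −1), so M²² = I since 22 is even.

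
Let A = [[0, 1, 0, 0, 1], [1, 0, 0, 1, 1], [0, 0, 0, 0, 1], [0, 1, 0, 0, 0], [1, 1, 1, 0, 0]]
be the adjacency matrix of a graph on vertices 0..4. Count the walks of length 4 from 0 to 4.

7

The number of length-4 walks from vertex 0 to vertex 4 is entry (0,4) of A^4, where A is the adjacency matrix.
A^2 = [[2, 1, 1, 1, 1], [1, 3, 1, 0, 1], [1, 1, 1, 0, 0], [1, 0, 0, 1, 1], [1, 1, 0, 1, 3]]
A^3 = [[2, 4, 1, 1, 4], [4, 2, 1, 3, 5], [1, 1, 0, 1, 3], [1, 3, 1, 0, 1], [4, 5, 3, 1, 2]]
A^4 = [[8, 7, 4, 4, 7], [7, 12, 5, 2, 7], [4, 5, 3, 1, 2], [4, 2, 1, 3, 5], [7, 7, 2, 5, 12]]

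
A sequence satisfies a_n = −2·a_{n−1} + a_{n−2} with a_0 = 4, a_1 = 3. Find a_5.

With companion matrix C = [[−2, 1], [1, 0]], [a_n, a_{n−1}]ᵀ = C·[a_{n−1}, a_{n−2}]ᵀ, so [a_5, a_4]ᵀ = C^4·[a_1, a_0]ᵀ.
C^4 = [[29, −12], [−12, 5]], giving [a_5, a_4]ᵀ = [[39], [−16]].

39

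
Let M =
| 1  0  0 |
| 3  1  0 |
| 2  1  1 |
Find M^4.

[[1, 0, 0], [12, 1, 0], [26, 4, 1]]

M = I + N where N = [[0, 0, 0], [3, 0, 0], [2, 1, 0]] is strictly lower-triangular, so N^3 = 0.
(I + N)^4 = I + 4·N + 6·N^2 = [[1, 0, 0], [12, 1, 0], [26, 4, 1]].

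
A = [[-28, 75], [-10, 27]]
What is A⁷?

[[-13762, 34725], [-4630, 11703]]

tr A = -1 and det A = -6, so the characteristic polynomial is λ² − (-1)λ + (-6) with roots 2 and -3.
Eigenvectors give P = [[-5, 3], [-2, 1]] with P⁻¹ = [[1, -3], [2, -5]], and A = P·diag(2, -3)·P⁻¹.
Then A⁷ = P·diag(128, -2187)·P⁻¹ = [[-640, -6561], [-256, -2187]] · [[1, -3], [2, -5]] = [[-13762, 34725], [-4630, 11703]].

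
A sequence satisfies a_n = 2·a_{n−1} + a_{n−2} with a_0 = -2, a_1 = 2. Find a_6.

82

With companion matrix C = [[2, 1], [1, 0]], [a_n, a_{n−1}]ᵀ = C·[a_{n−1}, a_{n−2}]ᵀ, so [a_6, a_5]ᵀ = C⁵·[a_1, a_0]ᵀ.
C⁵ = [[70, 29], [29, 12]], giving [a_6, a_5]ᵀ = [[82], [34]].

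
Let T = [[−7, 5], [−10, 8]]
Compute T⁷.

tr T = 1 and det T = −6, so the characteristic polynomial is λ² − (1)λ + (−6) with roots −2 and 3.
Eigenvectors give P = [[−1, 1], [−1, 2]] with P⁻¹ = [[−2, 1], [−1, 1]], and T = P·diag(−2, 3)·P⁻¹.
Then T⁷ = P·diag(−128, 2187)·P⁻¹ = [[128, 2187], [128, 4374]] · [[−2, 1], [−1, 1]] = [[−2443, 2315], [−4630, 4502]].

[[−2443, 2315], [−4630, 4502]]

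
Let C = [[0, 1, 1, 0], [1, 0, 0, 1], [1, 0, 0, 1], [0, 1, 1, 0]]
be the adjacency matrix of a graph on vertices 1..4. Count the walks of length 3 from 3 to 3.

The number of length-3 walks from vertex 3 to vertex 3 is entry (3,3) of C³, where C is the adjacency matrix.
C² = [[2, 0, 0, 2], [0, 2, 2, 0], [0, 2, 2, 0], [2, 0, 0, 2]]
C³ = [[0, 4, 4, 0], [4, 0, 0, 4], [4, 0, 0, 4], [0, 4, 4, 0]]

0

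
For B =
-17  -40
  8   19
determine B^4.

tr B = 2 and det B = -3, so the characteristic polynomial is λ² − (2)λ + (-3) with roots 3 and -1.
Eigenvectors give P = [[2, -5], [-1, 2]] with P⁻¹ = [[-2, -5], [-1, -2]], and B = P·diag(3, -1)·P⁻¹.
Then B^4 = P·diag(81, 1)·P⁻¹ = [[162, -5], [-81, 2]] · [[-2, -5], [-1, -2]] = [[-319, -800], [160, 401]].

[[-319, -800], [160, 401]]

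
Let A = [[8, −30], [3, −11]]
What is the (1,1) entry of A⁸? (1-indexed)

−2294

tr A = −3 and det A = 2, so the characteristic polynomial is λ² − (−3)λ + (2) with roots −1 and −2.
Eigenvectors give P = [[10, 3], [3, 1]] with P⁻¹ = [[1, −3], [−3, 10]], and A = P·diag(−1, −2)·P⁻¹.
Then A⁸ = P·diag(1, 256)·P⁻¹ = [[10, 768], [3, 256]] · [[1, −3], [−3, 10]] = [[−2294, 7650], [−765, 2551]].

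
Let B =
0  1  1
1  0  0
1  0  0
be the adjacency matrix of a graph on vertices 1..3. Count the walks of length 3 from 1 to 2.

The number of length-3 walks from vertex 1 to vertex 2 is entry (1,2) of B³, where B is the adjacency matrix.
B² = [[2, 0, 0], [0, 1, 1], [0, 1, 1]]
B³ = [[0, 2, 2], [2, 0, 0], [2, 0, 0]]

2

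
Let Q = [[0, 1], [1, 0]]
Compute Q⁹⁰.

Q² = I (check: tr Q = 0 and det Q = −1), so Q⁹⁰ = I since 90 is even.

[[1, 0], [0, 1]]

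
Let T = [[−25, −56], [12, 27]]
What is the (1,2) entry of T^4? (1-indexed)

tr T = 2 and det T = −3, so the characteristic polynomial is λ² − (2)λ + (−3) with roots −1 and 3.
Eigenvectors give P = [[7, −2], [−3, 1]] with P⁻¹ = [[1, 2], [3, 7]], and T = P·diag(−1, 3)·P⁻¹.
Then T^4 = P·diag(1, 81)·P⁻¹ = [[7, −162], [−3, 81]] · [[1, 2], [3, 7]] = [[−479, −1120], [240, 561]].

−1120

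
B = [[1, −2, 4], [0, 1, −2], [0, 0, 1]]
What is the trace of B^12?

3

B = I + N where N = [[0, −2, 4], [0, 0, −2], [0, 0, 0]] is strictly upper-triangular, so N^3 = 0.
(I + N)^12 = I + 12·N + 66·N^2 = [[1, −24, 312], [0, 1, −24], [0, 0, 1]].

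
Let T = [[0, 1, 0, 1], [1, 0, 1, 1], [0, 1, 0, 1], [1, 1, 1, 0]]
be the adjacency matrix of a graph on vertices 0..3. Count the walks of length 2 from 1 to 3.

The number of length-2 walks from vertex 1 to vertex 3 is entry (1,3) of T², where T is the adjacency matrix.
T² = [[2, 1, 2, 1], [1, 3, 1, 2], [2, 1, 2, 1], [1, 2, 1, 3]]

2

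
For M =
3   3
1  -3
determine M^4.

M^2 = [[12, 0], [0, 12]]
M^3 = [[36, 36], [12, -36]]
M^4 = [[144, 0], [0, 144]]

[[144, 0], [0, 144]]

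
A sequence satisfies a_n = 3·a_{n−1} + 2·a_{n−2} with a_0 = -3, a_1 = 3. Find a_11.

With companion matrix T = [[3, 2], [1, 0]], [a_n, a_{n−1}]ᵀ = T·[a_{n−1}, a_{n−2}]ᵀ, so [a_11, a_10]ᵀ = T¹⁰·[a_1, a_0]ᵀ.
T¹⁰ = [[283667, 159294], [79647, 44726]], giving [a_11, a_10]ᵀ = [[373119], [104763]].

373119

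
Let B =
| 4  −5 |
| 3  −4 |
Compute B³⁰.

B² = I (check: tr B = 0 and det B = −1), so B³⁰ = I since 30 is even.

[[1, 0], [0, 1]]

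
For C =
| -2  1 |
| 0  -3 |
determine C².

[[4, -5], [0, 9]]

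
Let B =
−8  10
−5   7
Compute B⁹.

[[−39878, 40390], [−20195, 20707]]

tr B = −1 and det B = −6, so the characteristic polynomial is λ² − (−1)λ + (−6) with roots −3 and 2.
Eigenvectors give P = [[2, −1], [1, −1]] with P⁻¹ = [[1, −1], [1, −2]], and B = P·diag(−3, 2)·P⁻¹.
Then B⁹ = P·diag(−19683, 512)·P⁻¹ = [[−39366, −512], [−19683, −512]] · [[1, −1], [1, −2]] = [[−39878, 40390], [−20195, 20707]].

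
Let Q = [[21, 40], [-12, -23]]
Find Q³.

tr Q = -2 and det Q = -3, so the characteristic polynomial is λ² − (-2)λ + (-3) with roots -3 and 1.
Eigenvectors give P = [[-5, -2], [3, 1]] with P⁻¹ = [[1, 2], [-3, -5]], and Q = P·diag(-3, 1)·P⁻¹.
Then Q³ = P·diag(-27, 1)·P⁻¹ = [[135, -2], [-81, 1]] · [[1, 2], [-3, -5]] = [[141, 280], [-84, -167]].

[[141, 280], [-84, -167]]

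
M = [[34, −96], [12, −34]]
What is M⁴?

[[16, 0], [0, 16]]

tr M = 0 and det M = −4, so the characteristic polynomial is λ² − (0)λ + (−4) with roots −2 and 2.
Eigenvectors give P = [[−8, 3], [−3, 1]] with P⁻¹ = [[1, −3], [3, −8]], and M = P·diag(−2, 2)·P⁻¹.
Then M⁴ = P·diag(16, 16)·P⁻¹ = [[−128, 48], [−48, 16]] · [[1, −3], [3, −8]] = [[16, 0], [0, 16]].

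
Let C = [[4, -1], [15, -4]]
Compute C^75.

[[4, -1], [15, -4]]

C² = I (check: tr C = 0 and det C = -1), so C^75 = C since 75 is odd.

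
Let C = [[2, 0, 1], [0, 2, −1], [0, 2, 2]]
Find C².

[[4, 2, 4], [0, 2, −4], [0, 8, 2]]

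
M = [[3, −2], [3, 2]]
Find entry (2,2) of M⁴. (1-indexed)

M² = [[3, −10], [15, −2]]
M³ = [[−21, −26], [39, −34]]
M⁴ = [[−141, −10], [15, −146]]

−146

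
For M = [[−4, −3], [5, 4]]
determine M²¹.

M² = I (check: tr M = 0 and det M = −1), so M²¹ = M since 21 is odd.

[[−4, −3], [5, 4]]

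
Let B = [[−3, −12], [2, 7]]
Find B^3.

tr B = 4 and det B = 3, so the characteristic polynomial is λ² − (4)λ + (3) with roots 1 and 3.
Eigenvectors give P = [[3, −2], [−1, 1]] with P⁻¹ = [[1, 2], [1, 3]], and B = P·diag(1, 3)·P⁻¹.
Then B^3 = P·diag(1, 27)·P⁻¹ = [[3, −54], [−1, 27]] · [[1, 2], [1, 3]] = [[−51, −156], [26, 79]].

[[−51, −156], [26, 79]]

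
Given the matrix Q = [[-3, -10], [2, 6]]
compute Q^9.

tr Q = 3 and det Q = 2, so the characteristic polynomial is λ² − (3)λ + (2) with roots 1 and 2.
Eigenvectors give P = [[-5, -2], [2, 1]] with P⁻¹ = [[-1, -2], [2, 5]], and Q = P·diag(1, 2)·P⁻¹.
Then Q^9 = P·diag(1, 512)·P⁻¹ = [[-5, -1024], [2, 512]] · [[-1, -2], [2, 5]] = [[-2043, -5110], [1022, 2556]].

[[-2043, -5110], [1022, 2556]]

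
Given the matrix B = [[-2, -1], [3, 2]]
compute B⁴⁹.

[[-2, -1], [3, 2]]

B² = I (check: tr B = 0 and det B = -1), so B⁴⁹ = B since 49 is odd.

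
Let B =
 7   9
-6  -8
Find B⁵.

tr B = -1 and det B = -2, so the characteristic polynomial is λ² − (-1)λ + (-2) with roots -2 and 1.
Eigenvectors give P = [[1, -3], [-1, 2]] with P⁻¹ = [[-2, -3], [-1, -1]], and B = P·diag(-2, 1)·P⁻¹.
Then B⁵ = P·diag(-32, 1)·P⁻¹ = [[-32, -3], [32, 2]] · [[-2, -3], [-1, -1]] = [[67, 99], [-66, -98]].

[[67, 99], [-66, -98]]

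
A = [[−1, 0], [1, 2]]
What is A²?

[[1, 0], [1, 4]]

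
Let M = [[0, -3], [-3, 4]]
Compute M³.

M² = [[9, -12], [-12, 25]]
M³ = [[36, -75], [-75, 136]]

[[36, -75], [-75, 136]]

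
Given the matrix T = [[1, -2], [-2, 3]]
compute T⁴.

T² = [[5, -8], [-8, 13]]
T³ = [[21, -34], [-34, 55]]
T⁴ = [[89, -144], [-144, 233]]

[[89, -144], [-144, 233]]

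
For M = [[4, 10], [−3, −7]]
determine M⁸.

tr M = −3 and det M = 2, so the characteristic polynomial is λ² − (−3)λ + (2) with roots −2 and −1.
Eigenvectors give P = [[−5, −2], [3, 1]] with P⁻¹ = [[1, 2], [−3, −5]], and M = P·diag(−2, −1)·P⁻¹.
Then M⁸ = P·diag(256, 1)·P⁻¹ = [[−1280, −2], [768, 1]] · [[1, 2], [−3, −5]] = [[−1274, −2550], [765, 1531]].

[[−1274, −2550], [765, 1531]]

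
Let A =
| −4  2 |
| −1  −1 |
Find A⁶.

tr A = −5 and det A = 6, so the characteristic polynomial is λ² − (−5)λ + (6) with roots −3 and −2.
Eigenvectors give P = [[2, −1], [1, −1]] with P⁻¹ = [[1, −1], [1, −2]], and A = P·diag(−3, −2)·P⁻¹.
Then A⁶ = P·diag(729, 64)·P⁻¹ = [[1458, −64], [729, −64]] · [[1, −1], [1, −2]] = [[1394, −1330], [665, −601]].

[[1394, −1330], [665, −601]]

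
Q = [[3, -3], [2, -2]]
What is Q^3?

Q² = Q (a projection; rank 1, trace 1), so Q^3 = Q.

[[3, -3], [2, -2]]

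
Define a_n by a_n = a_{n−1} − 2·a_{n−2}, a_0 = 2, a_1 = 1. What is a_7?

With companion matrix B = [[1, −2], [1, 0]], [a_n, a_{n−1}]ᵀ = B·[a_{n−1}, a_{n−2}]ᵀ, so [a_7, a_6]ᵀ = B^6·[a_1, a_0]ᵀ.
B^6 = [[7, −10], [5, 2]], giving [a_7, a_6]ᵀ = [[−13], [9]].

−13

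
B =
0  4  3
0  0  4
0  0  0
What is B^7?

[[0, 0, 0], [0, 0, 0], [0, 0, 0]]

B is strictly triangular, hence nilpotent: B^3 = 0, so B^7 = 0.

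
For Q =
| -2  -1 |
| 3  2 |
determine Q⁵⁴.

[[1, 0], [0, 1]]

Q² = I (check: tr Q = 0 and det Q = -1), so Q⁵⁴ = I since 54 is even.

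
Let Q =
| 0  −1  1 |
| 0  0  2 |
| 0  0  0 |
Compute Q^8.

Q is strictly triangular, hence nilpotent: Q^3 = 0, so Q^8 = 0.

[[0, 0, 0], [0, 0, 0], [0, 0, 0]]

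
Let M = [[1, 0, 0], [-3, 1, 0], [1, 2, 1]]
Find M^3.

M = I + N where N = [[0, 0, 0], [-3, 0, 0], [1, 2, 0]] is strictly lower-triangular, so N^3 = 0.
(I + N)^3 = I + 3·N + 3·N^2 = [[1, 0, 0], [-9, 1, 0], [-15, 6, 1]].

[[1, 0, 0], [-9, 1, 0], [-15, 6, 1]]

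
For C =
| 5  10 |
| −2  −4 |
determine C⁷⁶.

[[5, 10], [−2, −4]]

C² = C (a projection; rank 1, trace 1), so C⁷⁶ = C.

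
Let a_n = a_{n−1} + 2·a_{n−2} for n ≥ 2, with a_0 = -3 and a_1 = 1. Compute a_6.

With companion matrix Q = [[1, 2], [1, 0]], [a_n, a_{n−1}]ᵀ = Q·[a_{n−1}, a_{n−2}]ᵀ, so [a_6, a_5]ᵀ = Q⁵·[a_1, a_0]ᵀ.
Q⁵ = [[21, 22], [11, 10]], giving [a_6, a_5]ᵀ = [[-45], [-19]].

-45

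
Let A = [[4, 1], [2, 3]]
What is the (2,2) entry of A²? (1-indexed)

11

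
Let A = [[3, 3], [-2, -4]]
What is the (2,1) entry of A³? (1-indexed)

-14

A² = [[3, -3], [2, 10]]
A³ = [[15, 21], [-14, -34]]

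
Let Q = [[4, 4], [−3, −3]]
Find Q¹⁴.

Q² = Q (a projection; rank 1, trace 1), so Q¹⁴ = Q.

[[4, 4], [−3, −3]]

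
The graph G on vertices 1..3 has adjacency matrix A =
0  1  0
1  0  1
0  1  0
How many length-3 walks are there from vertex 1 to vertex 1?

The number of length-3 walks from vertex 1 to vertex 1 is entry (1,1) of A^3, where A is the adjacency matrix.
A^2 = [[1, 0, 1], [0, 2, 0], [1, 0, 1]]
A^3 = [[0, 2, 0], [2, 0, 2], [0, 2, 0]]

0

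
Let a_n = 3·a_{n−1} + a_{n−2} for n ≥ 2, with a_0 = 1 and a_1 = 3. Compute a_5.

360

With companion matrix T = [[3, 1], [1, 0]], [a_n, a_{n−1}]ᵀ = T·[a_{n−1}, a_{n−2}]ᵀ, so [a_5, a_4]ᵀ = T^4·[a_1, a_0]ᵀ.
T^4 = [[109, 33], [33, 10]], giving [a_5, a_4]ᵀ = [[360], [109]].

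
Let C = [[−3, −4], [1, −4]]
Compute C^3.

C^2 = [[5, 28], [−7, 12]]
C^3 = [[13, −132], [33, −20]]

[[13, −132], [33, −20]]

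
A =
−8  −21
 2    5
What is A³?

[[−50, −147], [14, 41]]

tr A = −3 and det A = 2, so the characteristic polynomial is λ² − (−3)λ + (2) with roots −1 and −2.
Eigenvectors give P = [[−3, 7], [1, −2]] with P⁻¹ = [[2, 7], [1, 3]], and A = P·diag(−1, −2)·P⁻¹.
Then A³ = P·diag(−1, −8)·P⁻¹ = [[3, −56], [−1, 16]] · [[2, 7], [1, 3]] = [[−50, −147], [14, 41]].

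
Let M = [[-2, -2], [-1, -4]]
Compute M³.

[[-24, -60], [-30, -84]]

M² = [[6, 12], [6, 18]]
M³ = [[-24, -60], [-30, -84]]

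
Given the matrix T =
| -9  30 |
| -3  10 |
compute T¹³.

T² = T (a projection; rank 1, trace 1), so T¹³ = T.

[[-9, 30], [-3, 10]]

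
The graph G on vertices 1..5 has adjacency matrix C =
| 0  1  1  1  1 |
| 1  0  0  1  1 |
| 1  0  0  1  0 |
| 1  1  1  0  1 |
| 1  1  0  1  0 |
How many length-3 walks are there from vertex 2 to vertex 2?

6

The number of length-3 walks from vertex 2 to vertex 2 is entry (2,2) of C³, where C is the adjacency matrix.
C² = [[4, 2, 1, 3, 2], [2, 3, 2, 2, 2], [1, 2, 2, 1, 2], [3, 2, 1, 4, 2], [2, 2, 2, 2, 3]]
C³ = [[8, 9, 7, 9, 9], [9, 6, 4, 9, 7], [7, 4, 2, 7, 4], [9, 9, 7, 8, 9], [9, 7, 4, 9, 6]]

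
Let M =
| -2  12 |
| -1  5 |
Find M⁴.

tr M = 3 and det M = 2, so the characteristic polynomial is λ² − (3)λ + (2) with roots 2 and 1.
Eigenvectors give P = [[3, 4], [1, 1]] with P⁻¹ = [[-1, 4], [1, -3]], and M = P·diag(2, 1)·P⁻¹.
Then M⁴ = P·diag(16, 1)·P⁻¹ = [[48, 4], [16, 1]] · [[-1, 4], [1, -3]] = [[-44, 180], [-15, 61]].

[[-44, 180], [-15, 61]]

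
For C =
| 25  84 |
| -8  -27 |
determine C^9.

tr C = -2 and det C = -3, so the characteristic polynomial is λ² − (-2)λ + (-3) with roots 1 and -3.
Eigenvectors give P = [[7, -3], [-2, 1]] with P⁻¹ = [[1, 3], [2, 7]], and C = P·diag(1, -3)·P⁻¹.
Then C^9 = P·diag(1, -19683)·P⁻¹ = [[7, 59049], [-2, -19683]] · [[1, 3], [2, 7]] = [[118105, 413364], [-39368, -137787]].

[[118105, 413364], [-39368, -137787]]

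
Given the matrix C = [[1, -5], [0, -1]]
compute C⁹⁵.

[[1, -5], [0, -1]]

C² = I (check: tr C = 0 and det C = -1), so C⁹⁵ = C since 95 is odd.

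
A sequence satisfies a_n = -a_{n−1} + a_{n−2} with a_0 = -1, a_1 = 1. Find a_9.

55

With companion matrix B = [[-1, 1], [1, 0]], [a_n, a_{n−1}]ᵀ = B·[a_{n−1}, a_{n−2}]ᵀ, so [a_9, a_8]ᵀ = B⁸·[a_1, a_0]ᵀ.
B⁸ = [[34, -21], [-21, 13]], giving [a_9, a_8]ᵀ = [[55], [-34]].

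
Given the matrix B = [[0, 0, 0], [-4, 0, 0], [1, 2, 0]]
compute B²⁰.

[[0, 0, 0], [0, 0, 0], [0, 0, 0]]

B is strictly triangular, hence nilpotent: B³ = 0, so B²⁰ = 0.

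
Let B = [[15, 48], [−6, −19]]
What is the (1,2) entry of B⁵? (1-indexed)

5808

tr B = −4 and det B = 3, so the characteristic polynomial is λ² − (−4)λ + (3) with roots −1 and −3.
Eigenvectors give P = [[3, −8], [−1, 3]] with P⁻¹ = [[3, 8], [1, 3]], and B = P·diag(−1, −3)·P⁻¹.
Then B⁵ = P·diag(−1, −243)·P⁻¹ = [[−3, 1944], [1, −729]] · [[3, 8], [1, 3]] = [[1935, 5808], [−726, −2179]].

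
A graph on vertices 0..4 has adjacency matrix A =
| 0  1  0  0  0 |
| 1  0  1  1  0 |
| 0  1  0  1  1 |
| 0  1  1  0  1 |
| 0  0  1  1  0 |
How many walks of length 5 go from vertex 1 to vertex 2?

The number of length-5 walks from vertex 1 to vertex 2 is entry (1,2) of A⁵, where A is the adjacency matrix.
A² = [[1, 0, 1, 1, 0], [0, 3, 1, 1, 2], [1, 1, 3, 2, 1], [1, 1, 2, 3, 1], [0, 2, 1, 1, 2]]
A³ = [[0, 3, 1, 1, 2], [3, 2, 6, 6, 2], [1, 6, 4, 5, 5], [1, 6, 5, 4, 5], [2, 2, 5, 5, 2]]
A⁴ = [[3, 2, 6, 6, 2], [2, 15, 10, 10, 12], [6, 10, 16, 15, 9], [6, 10, 15, 16, 9], [2, 12, 9, 9, 10]]
A⁵ = [[2, 15, 10, 10, 12], [15, 22, 37, 37, 20], [10, 37, 34, 35, 31], [10, 37, 35, 34, 31], [12, 20, 31, 31, 18]]

37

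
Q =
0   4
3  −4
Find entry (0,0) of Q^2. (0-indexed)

12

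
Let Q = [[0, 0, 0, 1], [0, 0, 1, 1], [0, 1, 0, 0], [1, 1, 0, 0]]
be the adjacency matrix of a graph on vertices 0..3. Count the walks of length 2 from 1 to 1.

2

The number of length-2 walks from vertex 1 to vertex 1 is entry (1,1) of Q², where Q is the adjacency matrix.
Q² = [[1, 1, 0, 0], [1, 2, 0, 0], [0, 0, 1, 1], [0, 0, 1, 2]]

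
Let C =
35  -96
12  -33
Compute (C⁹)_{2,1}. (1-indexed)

59052

tr C = 2 and det C = -3, so the characteristic polynomial is λ² − (2)λ + (-3) with roots 3 and -1.
Eigenvectors give P = [[3, -8], [1, -3]] with P⁻¹ = [[3, -8], [1, -3]], and C = P·diag(3, -1)·P⁻¹.
Then C⁹ = P·diag(19683, -1)·P⁻¹ = [[59049, 8], [19683, 3]] · [[3, -8], [1, -3]] = [[177155, -472416], [59052, -157473]].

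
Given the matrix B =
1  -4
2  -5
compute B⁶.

[[-727, 1456], [-728, 1457]]

tr B = -4 and det B = 3, so the characteristic polynomial is λ² − (-4)λ + (3) with roots -1 and -3.
Eigenvectors give P = [[-2, 1], [-1, 1]] with P⁻¹ = [[-1, 1], [-1, 2]], and B = P·diag(-1, -3)·P⁻¹.
Then B⁶ = P·diag(1, 729)·P⁻¹ = [[-2, 729], [-1, 729]] · [[-1, 1], [-1, 2]] = [[-727, 1456], [-728, 1457]].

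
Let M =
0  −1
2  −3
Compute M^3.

[[6, −7], [14, −15]]

tr M = −3 and det M = 2, so the characteristic polynomial is λ² − (−3)λ + (2) with roots −1 and −2.
Eigenvectors give P = [[1, −1], [1, −2]] with P⁻¹ = [[2, −1], [1, −1]], and M = P·diag(−1, −2)·P⁻¹.
Then M^3 = P·diag(−1, −8)·P⁻¹ = [[−1, 8], [−1, 16]] · [[2, −1], [1, −1]] = [[6, −7], [14, −15]].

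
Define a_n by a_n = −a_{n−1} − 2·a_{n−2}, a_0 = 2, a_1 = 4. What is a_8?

−16

With companion matrix B = [[−1, −2], [1, 0]], [a_n, a_{n−1}]ᵀ = B·[a_{n−1}, a_{n−2}]ᵀ, so [a_8, a_7]ᵀ = B^7·[a_1, a_0]ᵀ.
B^7 = [[3, −14], [7, 10]], giving [a_8, a_7]ᵀ = [[−16], [48]].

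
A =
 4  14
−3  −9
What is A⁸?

tr A = −5 and det A = 6, so the characteristic polynomial is λ² − (−5)λ + (6) with roots −2 and −3.
Eigenvectors give P = [[7, −2], [−3, 1]] with P⁻¹ = [[1, 2], [3, 7]], and A = P·diag(−2, −3)·P⁻¹.
Then A⁸ = P·diag(256, 6561)·P⁻¹ = [[1792, −13122], [−768, 6561]] · [[1, 2], [3, 7]] = [[−37574, −88270], [18915, 44391]].

[[−37574, −88270], [18915, 44391]]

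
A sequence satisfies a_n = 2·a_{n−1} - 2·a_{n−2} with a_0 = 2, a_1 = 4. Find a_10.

64

With companion matrix M = [[2, -2], [1, 0]], [a_n, a_{n−1}]ᵀ = M·[a_{n−1}, a_{n−2}]ᵀ, so [a_10, a_9]ᵀ = M^9·[a_1, a_0]ᵀ.
M^9 = [[32, -32], [16, 0]], giving [a_10, a_9]ᵀ = [[64], [64]].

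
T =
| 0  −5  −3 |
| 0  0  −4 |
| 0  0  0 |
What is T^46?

[[0, 0, 0], [0, 0, 0], [0, 0, 0]]

T is strictly triangular, hence nilpotent: T^3 = 0, so T^46 = 0.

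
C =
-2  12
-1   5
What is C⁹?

[[-1532, 6132], [-511, 2045]]

tr C = 3 and det C = 2, so the characteristic polynomial is λ² − (3)λ + (2) with roots 1 and 2.
Eigenvectors give P = [[4, 3], [1, 1]] with P⁻¹ = [[1, -3], [-1, 4]], and C = P·diag(1, 2)·P⁻¹.
Then C⁹ = P·diag(1, 512)·P⁻¹ = [[4, 1536], [1, 512]] · [[1, -3], [-1, 4]] = [[-1532, 6132], [-511, 2045]].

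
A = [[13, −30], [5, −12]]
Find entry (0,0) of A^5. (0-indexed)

793

tr A = 1 and det A = −6, so the characteristic polynomial is λ² − (1)λ + (−6) with roots 3 and −2.
Eigenvectors give P = [[3, −2], [1, −1]] with P⁻¹ = [[1, −2], [1, −3]], and A = P·diag(3, −2)·P⁻¹.
Then A^5 = P·diag(243, −32)·P⁻¹ = [[729, 64], [243, 32]] · [[1, −2], [1, −3]] = [[793, −1650], [275, −582]].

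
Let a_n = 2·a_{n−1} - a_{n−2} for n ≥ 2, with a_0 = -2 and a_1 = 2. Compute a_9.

With companion matrix M = [[2, -1], [1, 0]], [a_n, a_{n−1}]ᵀ = M·[a_{n−1}, a_{n−2}]ᵀ, so [a_9, a_8]ᵀ = M⁸·[a_1, a_0]ᵀ.
M⁸ = [[9, -8], [8, -7]], giving [a_9, a_8]ᵀ = [[34], [30]].

34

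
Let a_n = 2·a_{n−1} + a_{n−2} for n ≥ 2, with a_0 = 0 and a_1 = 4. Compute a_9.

3940

With companion matrix C = [[2, 1], [1, 0]], [a_n, a_{n−1}]ᵀ = C·[a_{n−1}, a_{n−2}]ᵀ, so [a_9, a_8]ᵀ = C⁸·[a_1, a_0]ᵀ.
C⁸ = [[985, 408], [408, 169]], giving [a_9, a_8]ᵀ = [[3940], [1632]].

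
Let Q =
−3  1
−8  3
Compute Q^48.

[[1, 0], [0, 1]]

Q² = I (check: tr Q = 0 and det Q = −1), so Q^48 = I since 48 is even.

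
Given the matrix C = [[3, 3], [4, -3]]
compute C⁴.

[[441, 0], [0, 441]]

C² = [[21, 0], [0, 21]]
C³ = [[63, 63], [84, -63]]
C⁴ = [[441, 0], [0, 441]]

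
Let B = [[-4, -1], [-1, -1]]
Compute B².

[[17, 5], [5, 2]]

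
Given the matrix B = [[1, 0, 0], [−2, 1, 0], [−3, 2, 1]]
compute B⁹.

[[1, 0, 0], [−18, 1, 0], [−171, 18, 1]]

B = I + N where N = [[0, 0, 0], [−2, 0, 0], [−3, 2, 0]] is strictly lower-triangular, so N³ = 0.
(I + N)⁹ = I + 9·N + 36·N² = [[1, 0, 0], [−18, 1, 0], [−171, 18, 1]].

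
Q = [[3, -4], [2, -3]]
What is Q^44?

Q² = I (check: tr Q = 0 and det Q = -1), so Q^44 = I since 44 is even.

[[1, 0], [0, 1]]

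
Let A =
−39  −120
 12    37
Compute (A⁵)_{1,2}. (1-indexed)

tr A = −2 and det A = −3, so the characteristic polynomial is λ² − (−2)λ + (−3) with roots −3 and 1.
Eigenvectors give P = [[10, −3], [−3, 1]] with P⁻¹ = [[1, 3], [3, 10]], and A = P·diag(−3, 1)·P⁻¹.
Then A⁵ = P·diag(−243, 1)·P⁻¹ = [[−2430, −3], [729, 1]] · [[1, 3], [3, 10]] = [[−2439, −7320], [732, 2197]].

−7320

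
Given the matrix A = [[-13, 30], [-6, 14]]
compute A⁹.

[[-2053, 5130], [-1026, 2564]]

tr A = 1 and det A = -2, so the characteristic polynomial is λ² − (1)λ + (-2) with roots -1 and 2.
Eigenvectors give P = [[5, 2], [2, 1]] with P⁻¹ = [[1, -2], [-2, 5]], and A = P·diag(-1, 2)·P⁻¹.
Then A⁹ = P·diag(-1, 512)·P⁻¹ = [[-5, 1024], [-2, 512]] · [[1, -2], [-2, 5]] = [[-2053, 5130], [-1026, 2564]].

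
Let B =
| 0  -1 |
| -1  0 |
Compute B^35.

B² = I (check: tr B = 0 and det B = -1), so B^35 = B since 35 is odd.

[[0, -1], [-1, 0]]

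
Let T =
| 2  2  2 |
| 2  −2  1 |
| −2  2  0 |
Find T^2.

[[4, 4, 6], [−2, 10, 2], [0, −8, −2]]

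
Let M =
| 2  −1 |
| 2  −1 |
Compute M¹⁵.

[[2, −1], [2, −1]]

M² = M (a projection; rank 1, trace 1), so M¹⁵ = M.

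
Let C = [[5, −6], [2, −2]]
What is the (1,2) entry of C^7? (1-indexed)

−762

tr C = 3 and det C = 2, so the characteristic polynomial is λ² − (3)λ + (2) with roots 1 and 2.
Eigenvectors give P = [[−3, 2], [−2, 1]] with P⁻¹ = [[1, −2], [2, −3]], and C = P·diag(1, 2)·P⁻¹.
Then C^7 = P·diag(1, 128)·P⁻¹ = [[−3, 256], [−2, 128]] · [[1, −2], [2, −3]] = [[509, −762], [254, −380]].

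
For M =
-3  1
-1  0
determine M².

[[8, -3], [3, -1]]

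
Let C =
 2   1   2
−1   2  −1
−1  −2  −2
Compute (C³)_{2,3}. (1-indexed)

C² = [[1, 0, −1], [−3, 5, −2], [2, −1, 4]]
C³ = [[3, 3, 4], [−9, 11, −7], [1, −8, −3]]

−7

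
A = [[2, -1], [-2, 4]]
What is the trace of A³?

A² = [[6, -6], [-12, 18]]
A³ = [[24, -30], [-60, 84]]

108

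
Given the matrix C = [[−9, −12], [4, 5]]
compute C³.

tr C = −4 and det C = 3, so the characteristic polynomial is λ² − (−4)λ + (3) with roots −1 and −3.
Eigenvectors give P = [[−3, 2], [2, −1]] with P⁻¹ = [[1, 2], [2, 3]], and C = P·diag(−1, −3)·P⁻¹.
Then C³ = P·diag(−1, −27)·P⁻¹ = [[3, −54], [−2, 27]] · [[1, 2], [2, 3]] = [[−105, −156], [52, 77]].

[[−105, −156], [52, 77]]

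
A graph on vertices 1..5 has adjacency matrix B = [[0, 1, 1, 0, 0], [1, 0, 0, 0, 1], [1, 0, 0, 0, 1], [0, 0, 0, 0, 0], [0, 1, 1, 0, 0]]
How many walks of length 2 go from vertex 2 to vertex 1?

0

The number of length-2 walks from vertex 2 to vertex 1 is entry (2,1) of B^2, where B is the adjacency matrix.
B^2 = [[2, 0, 0, 0, 2], [0, 2, 2, 0, 0], [0, 2, 2, 0, 0], [0, 0, 0, 0, 0], [2, 0, 0, 0, 2]]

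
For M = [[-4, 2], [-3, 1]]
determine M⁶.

[[190, -126], [189, -125]]

tr M = -3 and det M = 2, so the characteristic polynomial is λ² − (-3)λ + (2) with roots -2 and -1.
Eigenvectors give P = [[1, -2], [1, -3]] with P⁻¹ = [[3, -2], [1, -1]], and M = P·diag(-2, -1)·P⁻¹.
Then M⁶ = P·diag(64, 1)·P⁻¹ = [[64, -2], [64, -3]] · [[3, -2], [1, -1]] = [[190, -126], [189, -125]].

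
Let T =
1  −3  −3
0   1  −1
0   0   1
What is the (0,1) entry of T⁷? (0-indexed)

−21

T = I + N where N = [[0, −3, −3], [0, 0, −1], [0, 0, 0]] is strictly upper-triangular, so N³ = 0.
(I + N)⁷ = I + 7·N + 21·N² = [[1, −21, 42], [0, 1, −7], [0, 0, 1]].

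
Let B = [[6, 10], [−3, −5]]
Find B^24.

[[6, 10], [−3, −5]]

B² = B (a projection; rank 1, trace 1), so B^24 = B.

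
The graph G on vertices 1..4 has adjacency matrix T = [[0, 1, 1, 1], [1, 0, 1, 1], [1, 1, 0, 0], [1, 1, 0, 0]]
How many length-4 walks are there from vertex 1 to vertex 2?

The number of length-4 walks from vertex 1 to vertex 2 is entry (1,2) of T⁴, where T is the adjacency matrix.
T² = [[3, 2, 1, 1], [2, 3, 1, 1], [1, 1, 2, 2], [1, 1, 2, 2]]
T³ = [[4, 5, 5, 5], [5, 4, 5, 5], [5, 5, 2, 2], [5, 5, 2, 2]]
T⁴ = [[15, 14, 9, 9], [14, 15, 9, 9], [9, 9, 10, 10], [9, 9, 10, 10]]

14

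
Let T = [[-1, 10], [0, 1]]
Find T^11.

[[-1, 10], [0, 1]]

T² = I (check: tr T = 0 and det T = -1), so T^11 = T since 11 is odd.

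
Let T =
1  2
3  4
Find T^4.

[[199, 290], [435, 634]]

T^2 = [[7, 10], [15, 22]]
T^3 = [[37, 54], [81, 118]]
T^4 = [[199, 290], [435, 634]]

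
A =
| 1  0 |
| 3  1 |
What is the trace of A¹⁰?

A = I + N where N = [[0, 0], [3, 0]] is strictly lower-triangular, so N² = 0.
(I + N)¹⁰ = I + 10·N = [[1, 0], [30, 1]].

2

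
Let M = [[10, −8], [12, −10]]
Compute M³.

tr M = 0 and det M = −4, so the characteristic polynomial is λ² − (0)λ + (−4) with roots 2 and −2.
Eigenvectors give P = [[1, −2], [1, −3]] with P⁻¹ = [[3, −2], [1, −1]], and M = P·diag(2, −2)·P⁻¹.
Then M³ = P·diag(8, −8)·P⁻¹ = [[8, 16], [8, 24]] · [[3, −2], [1, −1]] = [[40, −32], [48, −40]].

[[40, −32], [48, −40]]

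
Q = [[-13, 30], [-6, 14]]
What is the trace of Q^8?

257

tr Q = 1 and det Q = -2, so the characteristic polynomial is λ² − (1)λ + (-2) with roots -1 and 2.
Eigenvectors give P = [[-5, 2], [-2, 1]] with P⁻¹ = [[-1, 2], [-2, 5]], and Q = P·diag(-1, 2)·P⁻¹.
Then Q^8 = P·diag(1, 256)·P⁻¹ = [[-5, 512], [-2, 256]] · [[-1, 2], [-2, 5]] = [[-1019, 2550], [-510, 1276]].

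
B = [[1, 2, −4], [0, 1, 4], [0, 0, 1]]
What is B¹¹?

B = I + N where N = [[0, 2, −4], [0, 0, 4], [0, 0, 0]] is strictly upper-triangular, so N³ = 0.
(I + N)¹¹ = I + 11·N + 55·N² = [[1, 22, 396], [0, 1, 44], [0, 0, 1]].

[[1, 22, 396], [0, 1, 44], [0, 0, 1]]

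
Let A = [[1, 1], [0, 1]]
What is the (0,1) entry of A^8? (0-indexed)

A = I + N where N = [[0, 1], [0, 0]] is strictly upper-triangular, so N^2 = 0.
(I + N)^8 = I + 8·N = [[1, 8], [0, 1]].

8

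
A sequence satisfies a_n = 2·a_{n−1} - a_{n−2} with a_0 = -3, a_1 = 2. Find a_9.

42

With companion matrix Q = [[2, -1], [1, 0]], [a_n, a_{n−1}]ᵀ = Q·[a_{n−1}, a_{n−2}]ᵀ, so [a_9, a_8]ᵀ = Q⁸·[a_1, a_0]ᵀ.
Q⁸ = [[9, -8], [8, -7]], giving [a_9, a_8]ᵀ = [[42], [37]].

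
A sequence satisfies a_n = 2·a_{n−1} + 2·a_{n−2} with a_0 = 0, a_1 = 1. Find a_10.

6688

With companion matrix M = [[2, 2], [1, 0]], [a_n, a_{n−1}]ᵀ = M·[a_{n−1}, a_{n−2}]ᵀ, so [a_10, a_9]ᵀ = M⁹·[a_1, a_0]ᵀ.
M⁹ = [[6688, 4896], [2448, 1792]], giving [a_10, a_9]ᵀ = [[6688], [2448]].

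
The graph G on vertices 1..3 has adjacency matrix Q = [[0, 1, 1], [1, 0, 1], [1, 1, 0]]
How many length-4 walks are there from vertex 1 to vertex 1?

6

The number of length-4 walks from vertex 1 to vertex 1 is entry (1,1) of Q^4, where Q is the adjacency matrix.
Q^2 = [[2, 1, 1], [1, 2, 1], [1, 1, 2]]
Q^3 = [[2, 3, 3], [3, 2, 3], [3, 3, 2]]
Q^4 = [[6, 5, 5], [5, 6, 5], [5, 5, 6]]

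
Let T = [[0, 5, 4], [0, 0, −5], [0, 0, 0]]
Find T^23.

T is strictly triangular, hence nilpotent: T^3 = 0, so T^23 = 0.

[[0, 0, 0], [0, 0, 0], [0, 0, 0]]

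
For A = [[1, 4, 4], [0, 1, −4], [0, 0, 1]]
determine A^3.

A = I + N where N = [[0, 4, 4], [0, 0, −4], [0, 0, 0]] is strictly upper-triangular, so N^3 = 0.
(I + N)^3 = I + 3·N + 3·N^2 = [[1, 12, −36], [0, 1, −12], [0, 0, 1]].

[[1, 12, −36], [0, 1, −12], [0, 0, 1]]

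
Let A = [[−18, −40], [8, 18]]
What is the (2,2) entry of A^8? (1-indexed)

tr A = 0 and det A = −4, so the characteristic polynomial is λ² − (0)λ + (−4) with roots 2 and −2.
Eigenvectors give P = [[−2, 5], [1, −2]] with P⁻¹ = [[2, 5], [1, 2]], and A = P·diag(2, −2)·P⁻¹.
Then A^8 = P·diag(256, 256)·P⁻¹ = [[−512, 1280], [256, −512]] · [[2, 5], [1, 2]] = [[256, 0], [0, 256]].

256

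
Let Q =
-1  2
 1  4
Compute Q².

[[3, 6], [3, 18]]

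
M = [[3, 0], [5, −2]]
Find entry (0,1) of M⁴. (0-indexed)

tr M = 1 and det M = −6, so the characteristic polynomial is λ² − (1)λ + (−6) with roots 3 and −2.
Eigenvectors give P = [[1, 0], [1, 1]] with P⁻¹ = [[1, 0], [−1, 1]], and M = P·diag(3, −2)·P⁻¹.
Then M⁴ = P·diag(81, 16)·P⁻¹ = [[81, 0], [81, 16]] · [[1, 0], [−1, 1]] = [[81, 0], [65, 16]].

0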